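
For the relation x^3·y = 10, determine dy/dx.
Differentiate both sides with respect to x, treating y as y(x). By the chain rule, any term containing y contributes a factor of y' = dy/dx when we differentiate it.

Move every term to one side and write the relation as F(x, y) = 0. Term by term,
  d/dx[x^3y] = x^3·y' + 3x^2y
  d/dx[-10] = 0

The pieces without y' make up ∂F/∂x and the coefficient of y' is ∂F/∂y:
  ∂F/∂x = 3x^2y,
  ∂F/∂y = x^3.

Since d/dx[F] = ∂F/∂x + (∂F/∂y)·y' = 0, solve for y':
  (∂F/∂y)·y' = -∂F/∂x
  dy/dx = -(∂F/∂x)/(∂F/∂y) = -(3x^2y)/(x^3) = -3y/x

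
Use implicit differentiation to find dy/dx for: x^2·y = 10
Apply d/dx to both sides, remembering that y depends on x. Each occurrence of y therefore brings in a y' = dy/dx via the chain rule.

With F(x, y) equal to the left-hand side minus the right, differentiate F term by term:
  d/dx[x^2y] = x^2·y' + 2xy
  d/dx[-10] = 0
Adding these up, d/dx[F] = 0 becomes
  (2xy) + (x^2)·y' = 0,
so isolating y',
  dy/dx = -(2xy)/(x^2) = -2y/x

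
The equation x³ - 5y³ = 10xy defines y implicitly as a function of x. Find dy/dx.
Apply d/dx to both sides, remembering that y depends on x. Each occurrence of y therefore brings in a y' = dy/dx via the chain rule.

With F(x, y) equal to the left-hand side minus the right, differentiate F term by term:
  d/dx[x^3] = 3x^2
  d/dx[-10xy] = -10x·y' - 10y
  d/dx[-5y^3] = -15y^2·y'
Adding these up, d/dx[F] = 0 becomes
  (3x^2 - 10y) + (-10x - 15y^2)·y' = 0,
so isolating y',
  dy/dx = -(3x^2 - 10y)/(-10x - 15y^2) = (3x^2 - 10y)/(5(2x + 3y^2))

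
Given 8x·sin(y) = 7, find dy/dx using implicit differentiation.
Take d/dx of both sides. Since y is implicitly a function of x, the chain rule attaches a y' = dy/dx factor whenever we differentiate through y.

Set F(x, y) = (left side) − (right side), so the curve is F = 0. Differentiating each term of F:
  d/dx[8x·sin(y)] = 8x·y'·cos(y) + 8sin(y)
  d/dx[-7] = 0

Collecting, the y'-free part is the partial derivative in x and the y' coefficient is the partial derivative in y:
  ∂F/∂x = 8sin(y)
  ∂F/∂y = 8x·cos(y)

so d/dx[F(x, y(x))] = ∂F/∂x + (∂F/∂y)·y' = 0. Rearranging,
  dy/dx = -(∂F/∂x)/(∂F/∂y) = -(8sin(y))/(8x·cos(y)) = -tan(y)/x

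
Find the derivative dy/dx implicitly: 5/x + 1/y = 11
Apply d/dx to both sides, remembering that y depends on x. Each occurrence of y therefore brings in a y' = dy/dx via the chain rule.

With F(x, y) equal to the left-hand side minus the right, differentiate F term by term:
  d/dx[1/y] = -y'/y^2
  d/dx[5/x] = -5/x^2
  d/dx[-11] = 0
Adding these up, d/dx[F] = 0 becomes
  (-5/x^2) + (-1/y^2)·y' = 0,
so isolating y',
  dy/dx = -(-5/x^2)/(-1/y^2) = -5y^2/x^2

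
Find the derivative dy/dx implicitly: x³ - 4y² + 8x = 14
Differentiate both sides with respect to x, treating y as y(x). By the chain rule, any term containing y contributes a factor of y' = dy/dx when we differentiate it.

Move every term to one side and write the relation as F(x, y) = 0. Term by term,
  d/dx[x^3] = 3x^2
  d/dx[8x] = 8
  d/dx[-4y^2] = -8y·y'
  d/dx[-14] = 0

The pieces without y' make up ∂F/∂x and the coefficient of y' is ∂F/∂y:
  ∂F/∂x = 3x^2 + 8,
  ∂F/∂y = -8y.

Since d/dx[F] = ∂F/∂x + (∂F/∂y)·y' = 0, solve for y':
  (∂F/∂y)·y' = -∂F/∂x
  dy/dx = -(∂F/∂x)/(∂F/∂y) = -(3x^2 + 8)/(-8y) = (3x^2 + 8)/(8y)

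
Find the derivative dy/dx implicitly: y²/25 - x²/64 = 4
Differentiate the relation implicitly: treat y = y(x) and apply the chain rule, so every y-derivative picks up a y' = dy/dx factor.

With everything moved to the left-hand side, differentiate term by term:
  d/dx[-x^2/64] = -x/32
  d/dx[y^2/25] = 2y·y'/25
  d/dx[-4] = 0

Separating the contributions that come from x directly and those that come through y:
  without y':      -x/32
  multiplying y':  2y/25

so (-x/32) + (2y/25)·y' = 0, and therefore
  dy/dx = -(-x/32)/(2y/25) = 25x/(64y)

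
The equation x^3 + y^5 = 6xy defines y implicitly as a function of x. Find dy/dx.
Differentiate the relation implicitly: treat y = y(x) and apply the chain rule, so every y-derivative picks up a y' = dy/dx factor.

With everything moved to the left-hand side, differentiate term by term:
  d/dx[x^3] = 3x^2
  d/dx[-6xy] = -6x·y' - 6y
  d/dx[y^5] = 5y^4·y'

Separating the contributions that come from x directly and those that come through y:
  without y':      3x^2 - 6y
  multiplying y':  -6x + 5y^4

so (3x^2 - 6y) + (-6x + 5y^4)·y' = 0, and therefore
  dy/dx = -(3x^2 - 6y)/(-6x + 5y^4) = 3(x^2 - 2y)/(6x - 5y^4)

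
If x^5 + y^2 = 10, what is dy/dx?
Apply d/dx to both sides, remembering that y depends on x. Each occurrence of y therefore brings in a y' = dy/dx via the chain rule.

With F(x, y) equal to the left-hand side minus the right, differentiate F term by term:
  d/dx[x^5] = 5x^4
  d/dx[y^2] = 2y·y'
  d/dx[-10] = 0
Adding these up, d/dx[F] = 0 becomes
  (5x^4) + (2y)·y' = 0,
so isolating y',
  dy/dx = -(5x^4)/(2y) = -5x^4/(2y)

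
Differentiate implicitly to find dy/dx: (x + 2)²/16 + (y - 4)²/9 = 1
Differentiate both sides with respect to x, treating y as y(x). By the chain rule, any term containing y contributes a factor of y' = dy/dx when we differentiate it.

Move every term to one side and write the relation as F(x, y) = 0. Term by term,
  d/dx[(x + 2)^2/16] = x/8 + 1/4
  d/dx[(y - 4)^2/9] = 2·y'(y - 4)/9
  d/dx[-1] = 0

The pieces without y' make up ∂F/∂x and the coefficient of y' is ∂F/∂y:
  ∂F/∂x = x/8 + 1/4,
  ∂F/∂y = 2y/9 - 8/9.

Since d/dx[F] = ∂F/∂x + (∂F/∂y)·y' = 0, solve for y':
  (∂F/∂y)·y' = -∂F/∂x
  dy/dx = -(∂F/∂x)/(∂F/∂y) = -(x/8 + 1/4)/(2y/9 - 8/9)
        = -((x + 2)/8)/(2(y - 4)/9) = 9(-x - 2)/(16(y - 4))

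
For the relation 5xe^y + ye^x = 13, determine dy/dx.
Differentiate both sides with respect to x, treating y as y(x). By the chain rule, any term containing y contributes a factor of y' = dy/dx when we differentiate it.

Move every term to one side and write the relation as F(x, y) = 0. Term by term,
  d/dx[5x·e^(y)] = 5x·y'·e^(y) + 5e^(y)
  d/dx[y·e^(x)] = y·e^(x) + y'·e^(x)
  d/dx[-13] = 0

The pieces without y' make up ∂F/∂x and the coefficient of y' is ∂F/∂y:
  ∂F/∂x = y·e^(x) + 5e^(y),
  ∂F/∂y = 5x·e^(y) + e^(x).

Since d/dx[F] = ∂F/∂x + (∂F/∂y)·y' = 0, solve for y':
  (∂F/∂y)·y' = -∂F/∂x
  dy/dx = -(∂F/∂x)/(∂F/∂y) = -(y·e^(x) + 5e^(y))/(5x·e^(y) + e^(x)) = (-y·e^(x) - 5e^(y))/(5x·e^(y) + e^(x))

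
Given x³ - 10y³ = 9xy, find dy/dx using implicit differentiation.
Differentiate the relation implicitly: treat y = y(x) and apply the chain rule, so every y-derivative picks up a y' = dy/dx factor.

With everything moved to the left-hand side, differentiate term by term:
  d/dx[x^3] = 3x^2
  d/dx[-9xy] = -9x·y' - 9y
  d/dx[-10y^3] = -30y^2·y'

Separating the contributions that come from x directly and those that come through y:
  without y':      3x^2 - 9y
  multiplying y':  -9x - 30y^2

so (3x^2 - 9y) + (-9x - 30y^2)·y' = 0, and therefore
  dy/dx = -(3x^2 - 9y)/(-9x - 30y^2) = (x^2 - 3y)/(3x + 10y^2)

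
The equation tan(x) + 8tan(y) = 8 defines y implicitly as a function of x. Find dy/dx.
Apply d/dx to both sides, remembering that y depends on x. Each occurrence of y therefore brings in a y' = dy/dx via the chain rule.

With F(x, y) equal to the left-hand side minus the right, differentiate F term by term:
  d/dx[tan(x)] = tan(x)^2 + 1
  d/dx[8tan(y)] = 8·y'(tan(y)^2 + 1)
  d/dx[-8] = 0
Adding these up, d/dx[F] = 0 becomes
  (tan(x)^2 + 1) + (8tan(y)^2 + 8)·y' = 0,
so isolating y',
  dy/dx = -(tan(x)^2 + 1)/(8tan(y)^2 + 8) = -cos(y)^2/(8cos(x)^2)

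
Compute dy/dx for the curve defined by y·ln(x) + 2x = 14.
Take d/dx of both sides. Since y is implicitly a function of x, the chain rule attaches a y' = dy/dx factor whenever we differentiate through y.

Set F(x, y) = (left side) − (right side), so the curve is F = 0. Differentiating each term of F:
  d/dx[2x] = 2
  d/dx[y·ln(x)] = y'·ln(x) + y/x
  d/dx[-14] = 0

Collecting, the y'-free part is the partial derivative in x and the y' coefficient is the partial derivative in y:
  ∂F/∂x = 2 + y/x
  ∂F/∂y = ln(x)

so d/dx[F(x, y(x))] = ∂F/∂x + (∂F/∂y)·y' = 0. Rearranging,
  dy/dx = -(∂F/∂x)/(∂F/∂y) = -(2 + y/x)/(ln(x))
        = -((2x + y)/x)/(ln(x)) = (-2x - y)/(x·ln(x))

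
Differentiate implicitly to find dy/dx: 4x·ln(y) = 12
Differentiate both sides with respect to x, treating y as y(x). By the chain rule, any term containing y contributes a factor of y' = dy/dx when we differentiate it.

Move every term to one side and write the relation as F(x, y) = 0. Term by term,
  d/dx[4x·ln(y)] = 4x·y'/y + 4ln(y)
  d/dx[-12] = 0

The pieces without y' make up ∂F/∂x and the coefficient of y' is ∂F/∂y:
  ∂F/∂x = 4ln(y),
  ∂F/∂y = 4x/y.

Since d/dx[F] = ∂F/∂x + (∂F/∂y)·y' = 0, solve for y':
  (∂F/∂y)·y' = -∂F/∂x
  dy/dx = -(∂F/∂x)/(∂F/∂y) = -(4ln(y))/(4x/y) = -y·ln(y)/x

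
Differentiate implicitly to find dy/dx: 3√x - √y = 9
Apply d/dx to both sides, remembering that y depends on x. Each occurrence of y therefore brings in a y' = dy/dx via the chain rule.

With F(x, y) equal to the left-hand side minus the right, differentiate F term by term:
  d/dx[3√(x)] = 3/(2√(x))
  d/dx[-√(y)] = -y'/(2√(y))
  d/dx[-9] = 0
Adding these up, d/dx[F] = 0 becomes
  (3/(2√(x))) + (-1/(2√(y)))·y' = 0,
so isolating y',
  dy/dx = -(3/(2√(x)))/(-1/(2√(y))) = 3√(y)/√(x)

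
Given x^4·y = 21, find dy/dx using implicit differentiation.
Apply d/dx to both sides, remembering that y depends on x. Each occurrence of y therefore brings in a y' = dy/dx via the chain rule.

With F(x, y) equal to the left-hand side minus the right, differentiate F term by term:
  d/dx[x^4y] = x^4·y' + 4x^3y
  d/dx[-21] = 0
Adding these up, d/dx[F] = 0 becomes
  (4x^3y) + (x^4)·y' = 0,
so isolating y',
  dy/dx = -(4x^3y)/(x^4) = -4y/x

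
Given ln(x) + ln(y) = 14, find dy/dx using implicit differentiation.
Differentiate the relation implicitly: treat y = y(x) and apply the chain rule, so every y-derivative picks up a y' = dy/dx factor.

With everything moved to the left-hand side, differentiate term by term:
  d/dx[ln(x)] = 1/x
  d/dx[ln(y)] = y'/y
  d/dx[-14] = 0

Separating the contributions that come from x directly and those that come through y:
  without y':      1/x
  multiplying y':  1/y

so (1/x) + (1/y)·y' = 0, and therefore
  dy/dx = -(1/x)/(1/y) = -y/x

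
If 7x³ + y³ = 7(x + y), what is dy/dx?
Take d/dx of both sides. Since y is implicitly a function of x, the chain rule attaches a y' = dy/dx factor whenever we differentiate through y.

Set F(x, y) = (left side) − (right side), so the curve is F = 0. Differentiating each term of F:
  d/dx[7x^3] = 21x^2
  d/dx[-7x] = -7
  d/dx[y^3] = 3y^2·y'
  d/dx[-7y] = -7·y'

Collecting, the y'-free part is the partial derivative in x and the y' coefficient is the partial derivative in y:
  ∂F/∂x = 21x^2 - 7
  ∂F/∂y = 3y^2 - 7

so d/dx[F(x, y(x))] = ∂F/∂x + (∂F/∂y)·y' = 0. Rearranging,
  dy/dx = -(∂F/∂x)/(∂F/∂y) = -(21x^2 - 7)/(3y^2 - 7) = 7(1 - 3x^2)/(3y^2 - 7)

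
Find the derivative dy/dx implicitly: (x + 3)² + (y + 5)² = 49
Differentiate the relation implicitly: treat y = y(x) and apply the chain rule, so every y-derivative picks up a y' = dy/dx factor.

With everything moved to the left-hand side, differentiate term by term:
  d/dx[(x + 3)^2] = 2x + 6
  d/dx[(y + 5)^2] = 2·y'(y + 5)
  d/dx[-49] = 0

Separating the contributions that come from x directly and those that come through y:
  without y':      2x + 6
  multiplying y':  2y + 10

so (2x + 6) + (2y + 10)·y' = 0, and therefore
  dy/dx = -(2x + 6)/(2y + 10) = (-x - 3)/(y + 5)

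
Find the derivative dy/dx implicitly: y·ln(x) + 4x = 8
Take d/dx of both sides. Since y is implicitly a function of x, the chain rule attaches a y' = dy/dx factor whenever we differentiate through y.

Set F(x, y) = (left side) − (right side), so the curve is F = 0. Differentiating each term of F:
  d/dx[4x] = 4
  d/dx[y·ln(x)] = y'·ln(x) + y/x
  d/dx[-8] = 0

Collecting, the y'-free part is the partial derivative in x and the y' coefficient is the partial derivative in y:
  ∂F/∂x = 4 + y/x
  ∂F/∂y = ln(x)

so d/dx[F(x, y(x))] = ∂F/∂x + (∂F/∂y)·y' = 0. Rearranging,
  dy/dx = -(∂F/∂x)/(∂F/∂y) = -(4 + y/x)/(ln(x))
        = -((4x + y)/x)/(ln(x)) = (-4x - y)/(x·ln(x))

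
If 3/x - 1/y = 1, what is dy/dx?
Take d/dx of both sides. Since y is implicitly a function of x, the chain rule attaches a y' = dy/dx factor whenever we differentiate through y.

Set F(x, y) = (left side) − (right side), so the curve is F = 0. Differentiating each term of F:
  d/dx[-1/y] = y'/y^2
  d/dx[3/x] = -3/x^2
  d/dx[-1] = 0

Collecting, the y'-free part is the partial derivative in x and the y' coefficient is the partial derivative in y:
  ∂F/∂x = -3/x^2
  ∂F/∂y = y^(-2)

so d/dx[F(x, y(x))] = ∂F/∂x + (∂F/∂y)·y' = 0. Rearranging,
  dy/dx = -(∂F/∂x)/(∂F/∂y) = -(-3/x^2)/(y^(-2)) = 3y^2/x^2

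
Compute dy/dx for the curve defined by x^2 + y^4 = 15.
Differentiate the relation implicitly: treat y = y(x) and apply the chain rule, so every y-derivative picks up a y' = dy/dx factor.

With everything moved to the left-hand side, differentiate term by term:
  d/dx[x^2] = 2x
  d/dx[y^4] = 4y^3·y'
  d/dx[-15] = 0

Separating the contributions that come from x directly and those that come through y:
  without y':      2x
  multiplying y':  4y^3

so (2x) + (4y^3)·y' = 0, and therefore
  dy/dx = -(2x)/(4y^3) = -x/(2y^3)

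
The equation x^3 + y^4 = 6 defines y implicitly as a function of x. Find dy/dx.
Differentiate the relation implicitly: treat y = y(x) and apply the chain rule, so every y-derivative picks up a y' = dy/dx factor.

With everything moved to the left-hand side, differentiate term by term:
  d/dx[x^3] = 3x^2
  d/dx[y^4] = 4y^3·y'
  d/dx[-6] = 0

Separating the contributions that come from x directly and those that come through y:
  without y':      3x^2
  multiplying y':  4y^3

so (3x^2) + (4y^3)·y' = 0, and therefore
  dy/dx = -(3x^2)/(4y^3) = -3x^2/(4y^3)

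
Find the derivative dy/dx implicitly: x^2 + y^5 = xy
Differentiate both sides with respect to x, treating y as y(x). By the chain rule, any term containing y contributes a factor of y' = dy/dx when we differentiate it.

Move every term to one side and write the relation as F(x, y) = 0. Term by term,
  d/dx[x^2] = 2x
  d/dx[-xy] = -x·y' - y
  d/dx[y^5] = 5y^4·y'

The pieces without y' make up ∂F/∂x and the coefficient of y' is ∂F/∂y:
  ∂F/∂x = 2x - y,
  ∂F/∂y = -x + 5y^4.

Since d/dx[F] = ∂F/∂x + (∂F/∂y)·y' = 0, solve for y':
  (∂F/∂y)·y' = -∂F/∂x
  dy/dx = -(∂F/∂x)/(∂F/∂y) = -(2x - y)/(-x + 5y^4) = (2x - y)/(x - 5y^4)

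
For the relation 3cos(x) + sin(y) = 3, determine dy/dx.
Apply d/dx to both sides, remembering that y depends on x. Each occurrence of y therefore brings in a y' = dy/dx via the chain rule.

With F(x, y) equal to the left-hand side minus the right, differentiate F term by term:
  d/dx[sin(y)] = y'·cos(y)
  d/dx[3cos(x)] = -3sin(x)
  d/dx[-3] = 0
Adding these up, d/dx[F] = 0 becomes
  (-3sin(x)) + (cos(y))·y' = 0,
so isolating y',
  dy/dx = -(-3sin(x))/(cos(y)) = 3sin(x)/cos(y)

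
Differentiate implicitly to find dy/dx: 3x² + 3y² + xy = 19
Differentiate both sides with respect to x, treating y as y(x). By the chain rule, any term containing y contributes a factor of y' = dy/dx when we differentiate it.

Move every term to one side and write the relation as F(x, y) = 0. Term by term,
  d/dx[3x^2] = 6x
  d/dx[xy] = x·y' + y
  d/dx[3y^2] = 6y·y'
  d/dx[-19] = 0

The pieces without y' make up ∂F/∂x and the coefficient of y' is ∂F/∂y:
  ∂F/∂x = 6x + y,
  ∂F/∂y = x + 6y.

Since d/dx[F] = ∂F/∂x + (∂F/∂y)·y' = 0, solve for y':
  (∂F/∂y)·y' = -∂F/∂x
  dy/dx = -(∂F/∂x)/(∂F/∂y) = -(6x + y)/(x + 6y) = (-6x - y)/(x + 6y)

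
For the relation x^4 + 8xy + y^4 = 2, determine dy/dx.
Take d/dx of both sides. Since y is implicitly a function of x, the chain rule attaches a y' = dy/dx factor whenever we differentiate through y.

Set F(x, y) = (left side) − (right side), so the curve is F = 0. Differentiating each term of F:
  d/dx[x^4] = 4x^3
  d/dx[8xy] = 8x·y' + 8y
  d/dx[y^4] = 4y^3·y'
  d/dx[-2] = 0

Collecting, the y'-free part is the partial derivative in x and the y' coefficient is the partial derivative in y:
  ∂F/∂x = 4x^3 + 8y
  ∂F/∂y = 8x + 4y^3

so d/dx[F(x, y(x))] = ∂F/∂x + (∂F/∂y)·y' = 0. Rearranging,
  dy/dx = -(∂F/∂x)/(∂F/∂y) = -(4x^3 + 8y)/(8x + 4y^3) = (-x^3 - 2y)/(2x + y^3)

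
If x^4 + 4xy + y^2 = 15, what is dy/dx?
Differentiate the relation implicitly: treat y = y(x) and apply the chain rule, so every y-derivative picks up a y' = dy/dx factor.

With everything moved to the left-hand side, differentiate term by term:
  d/dx[x^4] = 4x^3
  d/dx[4xy] = 4x·y' + 4y
  d/dx[y^2] = 2y·y'
  d/dx[-15] = 0

Separating the contributions that come from x directly and those that come through y:
  without y':      4x^3 + 4y
  multiplying y':  4x + 2y

so (4x^3 + 4y) + (4x + 2y)·y' = 0, and therefore
  dy/dx = -(4x^3 + 4y)/(4x + 2y) = 2(-x^3 - y)/(2x + y)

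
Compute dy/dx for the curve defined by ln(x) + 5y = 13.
Take d/dx of both sides. Since y is implicitly a function of x, the chain rule attaches a y' = dy/dx factor whenever we differentiate through y.

Set F(x, y) = (left side) − (right side), so the curve is F = 0. Differentiating each term of F:
  d/dx[5y] = 5·y'
  d/dx[ln(x)] = 1/x
  d/dx[-13] = 0

Collecting, the y'-free part is the partial derivative in x and the y' coefficient is the partial derivative in y:
  ∂F/∂x = 1/x
  ∂F/∂y = 5

so d/dx[F(x, y(x))] = ∂F/∂x + (∂F/∂y)·y' = 0. Rearranging,
  dy/dx = -(∂F/∂x)/(∂F/∂y) = -(1/x)/(5) = -1/(5x)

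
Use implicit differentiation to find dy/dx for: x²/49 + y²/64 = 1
Take d/dx of both sides. Since y is implicitly a function of x, the chain rule attaches a y' = dy/dx factor whenever we differentiate through y.

Set F(x, y) = (left side) − (right side), so the curve is F = 0. Differentiating each term of F:
  d/dx[x^2/49] = 2x/49
  d/dx[y^2/64] = y·y'/32
  d/dx[-1] = 0

Collecting, the y'-free part is the partial derivative in x and the y' coefficient is the partial derivative in y:
  ∂F/∂x = 2x/49
  ∂F/∂y = y/32

so d/dx[F(x, y(x))] = ∂F/∂x + (∂F/∂y)·y' = 0. Rearranging,
  dy/dx = -(∂F/∂x)/(∂F/∂y) = -(2x/49)/(y/32) = -64x/(49y)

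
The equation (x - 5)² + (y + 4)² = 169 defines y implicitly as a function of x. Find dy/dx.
Differentiate both sides with respect to x, treating y as y(x). By the chain rule, any term containing y contributes a factor of y' = dy/dx when we differentiate it.

Move every term to one side and write the relation as F(x, y) = 0. Term by term,
  d/dx[(x - 5)^2] = 2x - 10
  d/dx[(y + 4)^2] = 2·y'(y + 4)
  d/dx[-169] = 0

The pieces without y' make up ∂F/∂x and the coefficient of y' is ∂F/∂y:
  ∂F/∂x = 2x - 10,
  ∂F/∂y = 2y + 8.

Since d/dx[F] = ∂F/∂x + (∂F/∂y)·y' = 0, solve for y':
  (∂F/∂y)·y' = -∂F/∂x
  dy/dx = -(∂F/∂x)/(∂F/∂y) = -(2x - 10)/(2y + 8) = (5 - x)/(y + 4)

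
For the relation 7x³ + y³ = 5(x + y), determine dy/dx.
Differentiate both sides with respect to x, treating y as y(x). By the chain rule, any term containing y contributes a factor of y' = dy/dx when we differentiate it.

Move every term to one side and write the relation as F(x, y) = 0. Term by term,
  d/dx[7x^3] = 21x^2
  d/dx[-5x] = -5
  d/dx[y^3] = 3y^2·y'
  d/dx[-5y] = -5·y'

The pieces without y' make up ∂F/∂x and the coefficient of y' is ∂F/∂y:
  ∂F/∂x = 21x^2 - 5,
  ∂F/∂y = 3y^2 - 5.

Since d/dx[F] = ∂F/∂x + (∂F/∂y)·y' = 0, solve for y':
  (∂F/∂y)·y' = -∂F/∂x
  dy/dx = -(∂F/∂x)/(∂F/∂y) = -(21x^2 - 5)/(3y^2 - 5) = (5 - 21x^2)/(3y^2 - 5)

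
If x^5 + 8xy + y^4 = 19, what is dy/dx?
Differentiate both sides with respect to x, treating y as y(x). By the chain rule, any term containing y contributes a factor of y' = dy/dx when we differentiate it.

Move every term to one side and write the relation as F(x, y) = 0. Term by term,
  d/dx[x^5] = 5x^4
  d/dx[8xy] = 8x·y' + 8y
  d/dx[y^4] = 4y^3·y'
  d/dx[-19] = 0

The pieces without y' make up ∂F/∂x and the coefficient of y' is ∂F/∂y:
  ∂F/∂x = 5x^4 + 8y,
  ∂F/∂y = 8x + 4y^3.

Since d/dx[F] = ∂F/∂x + (∂F/∂y)·y' = 0, solve for y':
  (∂F/∂y)·y' = -∂F/∂x
  dy/dx = -(∂F/∂x)/(∂F/∂y) = -(5x^4 + 8y)/(8x + 4y^3) = (-5x^4 - 8y)/(4(2x + y^3))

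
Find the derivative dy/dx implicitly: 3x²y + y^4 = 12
Differentiate both sides with respect to x, treating y as y(x). By the chain rule, any term containing y contributes a factor of y' = dy/dx when we differentiate it.

Move every term to one side and write the relation as F(x, y) = 0. Term by term,
  d/dx[3x^2y] = 3x^2·y' + 6xy
  d/dx[y^4] = 4y^3·y'
  d/dx[-12] = 0

The pieces without y' make up ∂F/∂x and the coefficient of y' is ∂F/∂y:
  ∂F/∂x = 6xy,
  ∂F/∂y = 3x^2 + 4y^3.

Since d/dx[F] = ∂F/∂x + (∂F/∂y)·y' = 0, solve for y':
  (∂F/∂y)·y' = -∂F/∂x
  dy/dx = -(∂F/∂x)/(∂F/∂y) = -(6xy)/(3x^2 + 4y^3) = -6xy/(3x^2 + 4y^3)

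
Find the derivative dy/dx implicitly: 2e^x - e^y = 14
Take d/dx of both sides. Since y is implicitly a function of x, the chain rule attaches a y' = dy/dx factor whenever we differentiate through y.

Set F(x, y) = (left side) − (right side), so the curve is F = 0. Differentiating each term of F:
  d/dx[2e^(x)] = 2e^(x)
  d/dx[-e^(y)] = -y'·e^(y)
  d/dx[-14] = 0

Collecting, the y'-free part is the partial derivative in x and the y' coefficient is the partial derivative in y:
  ∂F/∂x = 2e^(x)
  ∂F/∂y = -e^(y)

so d/dx[F(x, y(x))] = ∂F/∂x + (∂F/∂y)·y' = 0. Rearranging,
  dy/dx = -(∂F/∂x)/(∂F/∂y) = -(2e^(x))/(-e^(y)) = 2e^(x - y)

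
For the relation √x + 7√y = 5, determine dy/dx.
Differentiate the relation implicitly: treat y = y(x) and apply the chain rule, so every y-derivative picks up a y' = dy/dx factor.

With everything moved to the left-hand side, differentiate term by term:
  d/dx[√(x)] = 1/(2√(x))
  d/dx[7√(y)] = 7·y'/(2√(y))
  d/dx[-5] = 0

Separating the contributions that come from x directly and those that come through y:
  without y':      1/(2√(x))
  multiplying y':  7/(2√(y))

so (1/(2√(x))) + (7/(2√(y)))·y' = 0, and therefore
  dy/dx = -(1/(2√(x)))/(7/(2√(y))) = -√(y)/(7√(x))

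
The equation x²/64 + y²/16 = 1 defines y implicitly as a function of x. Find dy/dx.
Differentiate the relation implicitly: treat y = y(x) and apply the chain rule, so every y-derivative picks up a y' = dy/dx factor.

With everything moved to the left-hand side, differentiate term by term:
  d/dx[x^2/64] = x/32
  d/dx[y^2/16] = y·y'/8
  d/dx[-1] = 0

Separating the contributions that come from x directly and those that come through y:
  without y':      x/32
  multiplying y':  y/8

so (x/32) + (y/8)·y' = 0, and therefore
  dy/dx = -(x/32)/(y/8) = -x/(4y)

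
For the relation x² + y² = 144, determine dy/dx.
Differentiate the relation implicitly: treat y = y(x) and apply the chain rule, so every y-derivative picks up a y' = dy/dx factor.

With everything moved to the left-hand side, differentiate term by term:
  d/dx[x^2] = 2x
  d/dx[y^2] = 2y·y'
  d/dx[-144] = 0

Separating the contributions that come from x directly and those that come through y:
  without y':      2x
  multiplying y':  2y

so (2x) + (2y)·y' = 0, and therefore
  dy/dx = -(2x)/(2y) = -x/y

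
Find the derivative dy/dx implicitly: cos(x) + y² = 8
Take d/dx of both sides. Since y is implicitly a function of x, the chain rule attaches a y' = dy/dx factor whenever we differentiate through y.

Set F(x, y) = (left side) − (right side), so the curve is F = 0. Differentiating each term of F:
  d/dx[y^2] = 2y·y'
  d/dx[cos(x)] = -sin(x)
  d/dx[-8] = 0

Collecting, the y'-free part is the partial derivative in x and the y' coefficient is the partial derivative in y:
  ∂F/∂x = -sin(x)
  ∂F/∂y = 2y

so d/dx[F(x, y(x))] = ∂F/∂x + (∂F/∂y)·y' = 0. Rearranging,
  dy/dx = -(∂F/∂x)/(∂F/∂y) = -(-sin(x))/(2y) = sin(x)/(2y)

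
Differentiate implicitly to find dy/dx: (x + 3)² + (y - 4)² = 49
Differentiate the relation implicitly: treat y = y(x) and apply the chain rule, so every y-derivative picks up a y' = dy/dx factor.

With everything moved to the left-hand side, differentiate term by term:
  d/dx[(x + 3)^2] = 2x + 6
  d/dx[(y - 4)^2] = 2·y'(y - 4)
  d/dx[-49] = 0

Separating the contributions that come from x directly and those that come through y:
  without y':      2x + 6
  multiplying y':  2y - 8

so (2x + 6) + (2y - 8)·y' = 0, and therefore
  dy/dx = -(2x + 6)/(2y - 8) = (-x - 3)/(y - 4)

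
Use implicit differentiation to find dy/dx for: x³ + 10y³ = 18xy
Differentiate the relation implicitly: treat y = y(x) and apply the chain rule, so every y-derivative picks up a y' = dy/dx factor.

With everything moved to the left-hand side, differentiate term by term:
  d/dx[x^3] = 3x^2
  d/dx[-18xy] = -18x·y' - 18y
  d/dx[10y^3] = 30y^2·y'

Separating the contributions that come from x directly and those that come through y:
  without y':      3x^2 - 18y
  multiplying y':  -18x + 30y^2

so (3x^2 - 18y) + (-18x + 30y^2)·y' = 0, and therefore
  dy/dx = -(3x^2 - 18y)/(-18x + 30y^2) = (x^2 - 6y)/(2(3x - 5y^2))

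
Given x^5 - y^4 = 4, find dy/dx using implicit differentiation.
Apply d/dx to both sides, remembering that y depends on x. Each occurrence of y therefore brings in a y' = dy/dx via the chain rule.

With F(x, y) equal to the left-hand side minus the right, differentiate F term by term:
  d/dx[x^5] = 5x^4
  d/dx[-y^4] = -4y^3·y'
  d/dx[-4] = 0
Adding these up, d/dx[F] = 0 becomes
  (5x^4) + (-4y^3)·y' = 0,
so isolating y',
  dy/dx = -(5x^4)/(-4y^3) = 5x^4/(4y^3)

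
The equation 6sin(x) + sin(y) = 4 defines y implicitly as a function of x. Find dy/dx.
Take d/dx of both sides. Since y is implicitly a function of x, the chain rule attaches a y' = dy/dx factor whenever we differentiate through y.

Set F(x, y) = (left side) − (right side), so the curve is F = 0. Differentiating each term of F:
  d/dx[6sin(x)] = 6cos(x)
  d/dx[sin(y)] = y'·cos(y)
  d/dx[-4] = 0

Collecting, the y'-free part is the partial derivative in x and the y' coefficient is the partial derivative in y:
  ∂F/∂x = 6cos(x)
  ∂F/∂y = cos(y)

so d/dx[F(x, y(x))] = ∂F/∂x + (∂F/∂y)·y' = 0. Rearranging,
  dy/dx = -(∂F/∂x)/(∂F/∂y) = -(6cos(x))/(cos(y)) = -6cos(x)/cos(y)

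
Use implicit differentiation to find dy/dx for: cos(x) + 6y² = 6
Apply d/dx to both sides, remembering that y depends on x. Each occurrence of y therefore brings in a y' = dy/dx via the chain rule.

With F(x, y) equal to the left-hand side minus the right, differentiate F term by term:
  d/dx[6y^2] = 12y·y'
  d/dx[cos(x)] = -sin(x)
  d/dx[-6] = 0
Adding these up, d/dx[F] = 0 becomes
  (-sin(x)) + (12y)·y' = 0,
so isolating y',
  dy/dx = -(-sin(x))/(12y) = sin(x)/(12y)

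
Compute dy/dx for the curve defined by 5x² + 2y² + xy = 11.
Differentiate the relation implicitly: treat y = y(x) and apply the chain rule, so every y-derivative picks up a y' = dy/dx factor.

With everything moved to the left-hand side, differentiate term by term:
  d/dx[5x^2] = 10x
  d/dx[xy] = x·y' + y
  d/dx[2y^2] = 4y·y'
  d/dx[-11] = 0

Separating the contributions that come from x directly and those that come through y:
  without y':      10x + y
  multiplying y':  x + 4y

so (10x + y) + (x + 4y)·y' = 0, and therefore
  dy/dx = -(10x + y)/(x + 4y) = (-10x - y)/(x + 4y)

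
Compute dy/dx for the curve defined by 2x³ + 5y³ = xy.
Apply d/dx to both sides, remembering that y depends on x. Each occurrence of y therefore brings in a y' = dy/dx via the chain rule.

With F(x, y) equal to the left-hand side minus the right, differentiate F term by term:
  d/dx[2x^3] = 6x^2
  d/dx[-xy] = -x·y' - y
  d/dx[5y^3] = 15y^2·y'
Adding these up, d/dx[F] = 0 becomes
  (6x^2 - y) + (-x + 15y^2)·y' = 0,
so isolating y',
  dy/dx = -(6x^2 - y)/(-x + 15y^2) = (6x^2 - y)/(x - 15y^2)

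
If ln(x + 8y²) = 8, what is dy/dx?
Take d/dx of both sides. Since y is implicitly a function of x, the chain rule attaches a y' = dy/dx factor whenever we differentiate through y.

Set F(x, y) = (left side) − (right side), so the curve is F = 0. Differentiating each term of F:
  d/dx[ln(x + 8y^2)] = (16y·y' + 1)/(x + 8y^2)
  d/dx[-8] = 0

Collecting, the y'-free part is the partial derivative in x and the y' coefficient is the partial derivative in y:
  ∂F/∂x = 1/(x + 8y^2)
  ∂F/∂y = 16y/(x + 8y^2)

so d/dx[F(x, y(x))] = ∂F/∂x + (∂F/∂y)·y' = 0. Rearranging,
  dy/dx = -(∂F/∂x)/(∂F/∂y) = -(1/(x + 8y^2))/(16y/(x + 8y^2)) = -1/(16y)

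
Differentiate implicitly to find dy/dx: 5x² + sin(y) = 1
Differentiate both sides with respect to x, treating y as y(x). By the chain rule, any term containing y contributes a factor of y' = dy/dx when we differentiate it.

Move every term to one side and write the relation as F(x, y) = 0. Term by term,
  d/dx[5x^2] = 10x
  d/dx[sin(y)] = y'·cos(y)
  d/dx[-1] = 0

The pieces without y' make up ∂F/∂x and the coefficient of y' is ∂F/∂y:
  ∂F/∂x = 10x,
  ∂F/∂y = cos(y).

Since d/dx[F] = ∂F/∂x + (∂F/∂y)·y' = 0, solve for y':
  (∂F/∂y)·y' = -∂F/∂x
  dy/dx = -(∂F/∂x)/(∂F/∂y) = -(10x)/(cos(y)) = -10x/cos(y)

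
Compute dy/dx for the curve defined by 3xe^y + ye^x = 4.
Apply d/dx to both sides, remembering that y depends on x. Each occurrence of y therefore brings in a y' = dy/dx via the chain rule.

With F(x, y) equal to the left-hand side minus the right, differentiate F term by term:
  d/dx[3x·e^(y)] = 3x·y'·e^(y) + 3e^(y)
  d/dx[y·e^(x)] = y·e^(x) + y'·e^(x)
  d/dx[-4] = 0
Adding these up, d/dx[F] = 0 becomes
  (y·e^(x) + 3e^(y)) + (3x·e^(y) + e^(x))·y' = 0,
so isolating y',
  dy/dx = -(y·e^(x) + 3e^(y))/(3x·e^(y) + e^(x)) = (-y·e^(x) - 3e^(y))/(3x·e^(y) + e^(x))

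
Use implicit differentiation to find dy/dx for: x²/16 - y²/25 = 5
Differentiate both sides with respect to x, treating y as y(x). By the chain rule, any term containing y contributes a factor of y' = dy/dx when we differentiate it.

Move every term to one side and write the relation as F(x, y) = 0. Term by term,
  d/dx[x^2/16] = x/8
  d/dx[-y^2/25] = -2y·y'/25
  d/dx[-5] = 0

The pieces without y' make up ∂F/∂x and the coefficient of y' is ∂F/∂y:
  ∂F/∂x = x/8,
  ∂F/∂y = -2y/25.

Since d/dx[F] = ∂F/∂x + (∂F/∂y)·y' = 0, solve for y':
  (∂F/∂y)·y' = -∂F/∂x
  dy/dx = -(∂F/∂x)/(∂F/∂y) = -(x/8)/(-2y/25) = 25x/(16y)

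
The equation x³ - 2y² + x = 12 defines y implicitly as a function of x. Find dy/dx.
Apply d/dx to both sides, remembering that y depends on x. Each occurrence of y therefore brings in a y' = dy/dx via the chain rule.

With F(x, y) equal to the left-hand side minus the right, differentiate F term by term:
  d/dx[x^3] = 3x^2
  d/dx[x] = 1
  d/dx[-2y^2] = -4y·y'
  d/dx[-12] = 0
Adding these up, d/dx[F] = 0 becomes
  (3x^2 + 1) + (-4y)·y' = 0,
so isolating y',
  dy/dx = -(3x^2 + 1)/(-4y) = (3x^2 + 1)/(4y)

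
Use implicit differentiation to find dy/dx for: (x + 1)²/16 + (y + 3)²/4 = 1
Differentiate both sides with respect to x, treating y as y(x). By the chain rule, any term containing y contributes a factor of y' = dy/dx when we differentiate it.

Move every term to one side and write the relation as F(x, y) = 0. Term by term,
  d/dx[(x + 1)^2/16] = x/8 + 1/8
  d/dx[(y + 3)^2/4] = y'(y + 3)/2
  d/dx[-1] = 0

The pieces without y' make up ∂F/∂x and the coefficient of y' is ∂F/∂y:
  ∂F/∂x = x/8 + 1/8,
  ∂F/∂y = y/2 + 3/2.

Since d/dx[F] = ∂F/∂x + (∂F/∂y)·y' = 0, solve for y':
  (∂F/∂y)·y' = -∂F/∂x
  dy/dx = -(∂F/∂x)/(∂F/∂y) = -(x/8 + 1/8)/(y/2 + 3/2)
        = -((x + 1)/8)/((y + 3)/2) = (-x - 1)/(4(y + 3))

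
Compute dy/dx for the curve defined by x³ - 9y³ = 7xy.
Differentiate the relation implicitly: treat y = y(x) and apply the chain rule, so every y-derivative picks up a y' = dy/dx factor.

With everything moved to the left-hand side, differentiate term by term:
  d/dx[x^3] = 3x^2
  d/dx[-7xy] = -7x·y' - 7y
  d/dx[-9y^3] = -27y^2·y'

Separating the contributions that come from x directly and those that come through y:
  without y':      3x^2 - 7y
  multiplying y':  -7x - 27y^2

so (3x^2 - 7y) + (-7x - 27y^2)·y' = 0, and therefore
  dy/dx = -(3x^2 - 7y)/(-7x - 27y^2) = (3x^2 - 7y)/(7x + 27y^2)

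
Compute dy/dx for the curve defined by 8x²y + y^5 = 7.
Take d/dx of both sides. Since y is implicitly a function of x, the chain rule attaches a y' = dy/dx factor whenever we differentiate through y.

Set F(x, y) = (left side) − (right side), so the curve is F = 0. Differentiating each term of F:
  d/dx[8x^2y] = 8x^2·y' + 16xy
  d/dx[y^5] = 5y^4·y'
  d/dx[-7] = 0

Collecting, the y'-free part is the partial derivative in x and the y' coefficient is the partial derivative in y:
  ∂F/∂x = 16xy
  ∂F/∂y = 8x^2 + 5y^4

so d/dx[F(x, y(x))] = ∂F/∂x + (∂F/∂y)·y' = 0. Rearranging,
  dy/dx = -(∂F/∂x)/(∂F/∂y) = -(16xy)/(8x^2 + 5y^4) = -16xy/(8x^2 + 5y^4)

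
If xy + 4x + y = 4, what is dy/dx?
Take d/dx of both sides. Since y is implicitly a function of x, the chain rule attaches a y' = dy/dx factor whenever we differentiate through y.

Set F(x, y) = (left side) − (right side), so the curve is F = 0. Differentiating each term of F:
  d/dx[xy] = x·y' + y
  d/dx[4x] = 4
  d/dx[y] = y'
  d/dx[-4] = 0

Collecting, the y'-free part is the partial derivative in x and the y' coefficient is the partial derivative in y:
  ∂F/∂x = y + 4
  ∂F/∂y = x + 1

so d/dx[F(x, y(x))] = ∂F/∂x + (∂F/∂y)·y' = 0. Rearranging,
  dy/dx = -(∂F/∂x)/(∂F/∂y) = -(y + 4)/(x + 1) = (-y - 4)/(x + 1)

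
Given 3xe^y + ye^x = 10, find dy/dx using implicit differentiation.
Differentiate the relation implicitly: treat y = y(x) and apply the chain rule, so every y-derivative picks up a y' = dy/dx factor.

With everything moved to the left-hand side, differentiate term by term:
  d/dx[3x·e^(y)] = 3x·y'·e^(y) + 3e^(y)
  d/dx[y·e^(x)] = y·e^(x) + y'·e^(x)
  d/dx[-10] = 0

Separating the contributions that come from x directly and those that come through y:
  without y':      y·e^(x) + 3e^(y)
  multiplying y':  3x·e^(y) + e^(x)

so (y·e^(x) + 3e^(y)) + (3x·e^(y) + e^(x))·y' = 0, and therefore
  dy/dx = -(y·e^(x) + 3e^(y))/(3x·e^(y) + e^(x)) = (-y·e^(x) - 3e^(y))/(3x·e^(y) + e^(x))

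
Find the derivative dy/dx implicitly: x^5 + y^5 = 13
Differentiate the relation implicitly: treat y = y(x) and apply the chain rule, so every y-derivative picks up a y' = dy/dx factor.

With everything moved to the left-hand side, differentiate term by term:
  d/dx[x^5] = 5x^4
  d/dx[y^5] = 5y^4·y'
  d/dx[-13] = 0

Separating the contributions that come from x directly and those that come through y:
  without y':      5x^4
  multiplying y':  5y^4

so (5x^4) + (5y^4)·y' = 0, and therefore
  dy/dx = -(5x^4)/(5y^4) = -x^4/y^4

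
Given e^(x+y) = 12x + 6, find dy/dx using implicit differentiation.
Apply d/dx to both sides, remembering that y depends on x. Each occurrence of y therefore brings in a y' = dy/dx via the chain rule.

With F(x, y) equal to the left-hand side minus the right, differentiate F term by term:
  d/dx[-12x] = -12
  d/dx[e^(x + y)] = (y' + 1)·e^(x + y)
  d/dx[-6] = 0
Adding these up, d/dx[F] = 0 becomes
  (e^(x + y) - 12) + (e^(x + y))·y' = 0,
so isolating y',
  dy/dx = -(e^(x + y) - 12)/(e^(x + y)) = 12e^(-x - y) - 1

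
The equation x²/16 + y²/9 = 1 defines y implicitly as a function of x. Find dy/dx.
Differentiate the relation implicitly: treat y = y(x) and apply the chain rule, so every y-derivative picks up a y' = dy/dx factor.

With everything moved to the left-hand side, differentiate term by term:
  d/dx[x^2/16] = x/8
  d/dx[y^2/9] = 2y·y'/9
  d/dx[-1] = 0

Separating the contributions that come from x directly and those that come through y:
  without y':      x/8
  multiplying y':  2y/9

so (x/8) + (2y/9)·y' = 0, and therefore
  dy/dx = -(x/8)/(2y/9) = -9x/(16y)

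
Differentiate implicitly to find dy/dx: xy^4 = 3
Apply d/dx to both sides, remembering that y depends on x. Each occurrence of y therefore brings in a y' = dy/dx via the chain rule.

With F(x, y) equal to the left-hand side minus the right, differentiate F term by term:
  d/dx[xy^4] = 4xy^3·y' + y^4
  d/dx[-3] = 0
Adding these up, d/dx[F] = 0 becomes
  (y^4) + (4xy^3)·y' = 0,
so isolating y',
  dy/dx = -(y^4)/(4xy^3) = -y/(4x)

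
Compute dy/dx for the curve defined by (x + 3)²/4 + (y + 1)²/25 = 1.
Differentiate the relation implicitly: treat y = y(x) and apply the chain rule, so every y-derivative picks up a y' = dy/dx factor.

With everything moved to the left-hand side, differentiate term by term:
  d/dx[(x + 3)^2/4] = x/2 + 3/2
  d/dx[(y + 1)^2/25] = 2·y'(y + 1)/25
  d/dx[-1] = 0

Separating the contributions that come from x directly and those that come through y:
  without y':      x/2 + 3/2
  multiplying y':  2y/25 + 2/25

so (x/2 + 3/2) + (2y/25 + 2/25)·y' = 0, and therefore
  dy/dx = -(x/2 + 3/2)/(2y/25 + 2/25)
        = -((x + 3)/2)/(2(y + 1)/25) = 25(-x - 3)/(4(y + 1))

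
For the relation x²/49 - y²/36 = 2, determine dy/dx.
Apply d/dx to both sides, remembering that y depends on x. Each occurrence of y therefore brings in a y' = dy/dx via the chain rule.

With F(x, y) equal to the left-hand side minus the right, differentiate F term by term:
  d/dx[x^2/49] = 2x/49
  d/dx[-y^2/36] = -y·y'/18
  d/dx[-2] = 0
Adding these up, d/dx[F] = 0 becomes
  (2x/49) + (-y/18)·y' = 0,
so isolating y',
  dy/dx = -(2x/49)/(-y/18) = 36x/(49y)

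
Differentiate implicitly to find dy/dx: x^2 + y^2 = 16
Differentiate the relation implicitly: treat y = y(x) and apply the chain rule, so every y-derivative picks up a y' = dy/dx factor.

With everything moved to the left-hand side, differentiate term by term:
  d/dx[x^2] = 2x
  d/dx[y^2] = 2y·y'
  d/dx[-16] = 0

Separating the contributions that come from x directly and those that come through y:
  without y':      2x
  multiplying y':  2y

so (2x) + (2y)·y' = 0, and therefore
  dy/dx = -(2x)/(2y) = -x/y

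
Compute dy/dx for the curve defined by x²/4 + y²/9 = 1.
Take d/dx of both sides. Since y is implicitly a function of x, the chain rule attaches a y' = dy/dx factor whenever we differentiate through y.

Set F(x, y) = (left side) − (right side), so the curve is F = 0. Differentiating each term of F:
  d/dx[x^2/4] = x/2
  d/dx[y^2/9] = 2y·y'/9
  d/dx[-1] = 0

Collecting, the y'-free part is the partial derivative in x and the y' coefficient is the partial derivative in y:
  ∂F/∂x = x/2
  ∂F/∂y = 2y/9

so d/dx[F(x, y(x))] = ∂F/∂x + (∂F/∂y)·y' = 0. Rearranging,
  dy/dx = -(∂F/∂x)/(∂F/∂y) = -(x/2)/(2y/9) = -9x/(4y)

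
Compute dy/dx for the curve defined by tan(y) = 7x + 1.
Apply d/dx to both sides, remembering that y depends on x. Each occurrence of y therefore brings in a y' = dy/dx via the chain rule.

With F(x, y) equal to the left-hand side minus the right, differentiate F term by term:
  d/dx[-7x] = -7
  d/dx[tan(y)] = y'(tan(y)^2 + 1)
  d/dx[-1] = 0
Adding these up, d/dx[F] = 0 becomes
  (-7) + (tan(y)^2 + 1)·y' = 0,
so isolating y',
  dy/dx = -(-7)/(tan(y)^2 + 1) = 7cos(y)^2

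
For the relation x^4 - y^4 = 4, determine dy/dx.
Differentiate the relation implicitly: treat y = y(x) and apply the chain rule, so every y-derivative picks up a y' = dy/dx factor.

With everything moved to the left-hand side, differentiate term by term:
  d/dx[x^4] = 4x^3
  d/dx[-y^4] = -4y^3·y'
  d/dx[-4] = 0

Separating the contributions that come from x directly and those that come through y:
  without y':      4x^3
  multiplying y':  -4y^3

so (4x^3) + (-4y^3)·y' = 0, and therefore
  dy/dx = -(4x^3)/(-4y^3) = x^3/y^3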